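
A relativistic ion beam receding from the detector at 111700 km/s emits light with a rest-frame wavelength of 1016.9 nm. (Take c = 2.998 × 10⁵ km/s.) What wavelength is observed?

β = v/c = 111700/299800 = 0.3726.
Relativistic Doppler for wavelength: λ' = λ₀ · √((1 + β)/(1 − β)).
λ' = 1016.9 × √(1.3726/0.6274) = 1016.9 × 1.47908 ≈ 1504.1 nm.

1504.1 nm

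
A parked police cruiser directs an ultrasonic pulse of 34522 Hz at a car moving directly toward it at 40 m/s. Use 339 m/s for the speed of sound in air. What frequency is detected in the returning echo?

The car first receives the wave as a moving observer: f₁ = f₀ · (v + u)/v = 34522 × (339 + 40)/339 ≈ 38595 Hz.
The reflection then acts as a moving source: f₂ = f₁ · v/(v − u) ≈ 43759 Hz.
Equivalently f₂ = f₀ · (v + u)/(v − u).

43759 Hz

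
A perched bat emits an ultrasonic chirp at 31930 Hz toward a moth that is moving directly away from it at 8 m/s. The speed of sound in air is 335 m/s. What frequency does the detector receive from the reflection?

30441 Hz

The moth first receives the wave as a moving observer: f₁ = f₀ · (v − u)/v = 31930 × (335 − 8)/335 ≈ 31167 Hz.
The reflection then acts as a moving source: f₂ = f₁ · v/(v + u) ≈ 30441 Hz.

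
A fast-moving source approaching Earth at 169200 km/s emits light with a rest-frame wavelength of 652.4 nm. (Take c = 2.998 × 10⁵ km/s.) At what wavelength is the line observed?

β = v/c = 169200/299800 = 0.5644.
Relativistic Doppler for wavelength: λ' = λ₀ · √((1 − β)/(1 + β)).
λ' = 652.4 × √(0.4356/1.5644) = 652.4 × 0.52770 ≈ 344.3 nm.

344.3 nm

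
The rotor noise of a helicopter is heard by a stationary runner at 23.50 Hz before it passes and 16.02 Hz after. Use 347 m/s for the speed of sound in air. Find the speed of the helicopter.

66 m/s

f₁/f₂ = (v + v_s)/(v − v_s), so v_s = v · (f₁ − f₂)/(f₁ + f₂).
v_s = 347 × (23.50 − 16.02)/(23.50 + 16.02) = 347 × 7.48/39.52 ≈ 66 m/s.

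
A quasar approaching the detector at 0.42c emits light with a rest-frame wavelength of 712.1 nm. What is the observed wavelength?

455.1 nm

Relativistic Doppler for wavelength: λ' = λ₀ · √((1 − β)/(1 + β)).
λ' = 712.1 × √(0.5800/1.4200) = 712.1 × 0.63910 ≈ 455.1 nm.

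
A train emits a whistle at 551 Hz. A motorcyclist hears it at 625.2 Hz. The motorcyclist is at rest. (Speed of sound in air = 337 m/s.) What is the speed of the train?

40 m/s

f' > f, so the train is approaching.
f' = f · v/(v − v_s) ⇒ v_s = v · |1 − f/f'|.
v_s = 337 × |1 − 551/625.2| = 337 × 0.1187 ≈ 40 m/s.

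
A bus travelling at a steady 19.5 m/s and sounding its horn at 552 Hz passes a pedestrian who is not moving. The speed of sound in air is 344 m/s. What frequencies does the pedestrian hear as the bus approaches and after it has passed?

585 Hz approaching; 522 Hz receding

Approaching: f₁ = f · v/(v − v_s) = 552 × 344/324.5 ≈ 585 Hz.
Receding: f₂ = f · v/(v + v_s) = 552 × 344/363.5 ≈ 522 Hz.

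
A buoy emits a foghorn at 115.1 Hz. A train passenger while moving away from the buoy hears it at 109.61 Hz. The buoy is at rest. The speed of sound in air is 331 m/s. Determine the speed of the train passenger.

15.8 m/s

f' = f · (v − v_o)/v ⇒ v_o = v · |f'/f − 1|.
v_o = 331 × |109.61/115.1 − 1| = 331 × 0.0477 ≈ 15.8 m/s.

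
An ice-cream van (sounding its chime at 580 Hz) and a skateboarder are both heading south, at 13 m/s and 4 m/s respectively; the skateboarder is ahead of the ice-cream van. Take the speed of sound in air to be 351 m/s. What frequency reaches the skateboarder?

595 Hz

The skateboarder is ahead, so the ice-cream van is moving toward it while the skateboarder is moving away from the ice-cream van.
Both move, so f' = f · (v − v_o)/(v − v_s).
f' = 580 × (351 − 4)/(351 − 13) = 580 × 347/338 ≈ 595 Hz.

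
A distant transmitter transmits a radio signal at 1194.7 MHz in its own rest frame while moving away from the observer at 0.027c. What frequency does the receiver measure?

1162.9 MHz

Relativistic Doppler for frequency: f' = f₀ · √((1 − β)/(1 + β)).
f' = 1194.7 × √(0.9730/1.0270) = 1194.7 × 0.97335 ≈ 1162.9 MHz.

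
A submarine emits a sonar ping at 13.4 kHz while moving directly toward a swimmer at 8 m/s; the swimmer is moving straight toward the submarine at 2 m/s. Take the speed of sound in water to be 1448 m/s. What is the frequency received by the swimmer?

13.49 kHz

Both move, so f' = f · (v + v_o)/(v − v_s).
f' = 13.4 × (1448 + 2)/(1448 − 8) = 13.4 × 1450/1440 ≈ 13.49 kHz.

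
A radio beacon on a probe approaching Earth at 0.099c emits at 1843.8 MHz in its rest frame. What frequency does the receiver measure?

Relativistic Doppler for frequency: f' = f₀ · √((1 + β)/(1 − β)).
f' = 1843.8 × √(1.0990/0.9010) = 1843.8 × 1.10443 ≈ 2036.3 MHz.

2036.3 MHz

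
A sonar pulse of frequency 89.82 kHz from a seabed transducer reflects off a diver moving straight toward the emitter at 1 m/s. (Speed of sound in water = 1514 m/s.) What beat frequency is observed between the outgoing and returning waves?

The diver first receives the wave as a moving observer: f₁ = f₀ · (v + u)/v = 89.82 × (1514 + 1)/1514 ≈ 89.8793 kHz.
On reflection it acts as a source moving toward the stationary detector: f₂ = f₁ · v/(v − u) = 89.8793 × 1514/1513 ≈ 89.9387 kHz.
Beat frequency (with f₀ = 89820 Hz): |f₂ − f₀| = 2u·f₀/(v − u) = 2 × 1 × 89820/1513 ≈ 119 Hz.

119 Hz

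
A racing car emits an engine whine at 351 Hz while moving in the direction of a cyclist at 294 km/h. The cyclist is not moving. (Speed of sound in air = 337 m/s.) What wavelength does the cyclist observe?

294 km/h = 81.67 m/s.
Only the source moves, toward the listener, so f' = f · v/(v − v_s).
f' = 351 × 337/(337 − 81.67) ≈ 463 Hz.
λ' = v/f' = 337/463.265 ≈ 72.7 cm.

72.7 cm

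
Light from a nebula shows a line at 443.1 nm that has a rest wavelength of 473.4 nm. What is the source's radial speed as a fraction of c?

λ'/λ₀ = 0.9360 < 1 (blueshift), so the source is approaching.
λ'/λ₀ = √((1 − β)/(1 + β)) for an approaching source ⇒ β = (1 − r²)/(1 + r²) with r = λ'/λ₀.
β = (1 − 0.8761)/(1 + 0.8761) ≈ 0.066.

0.066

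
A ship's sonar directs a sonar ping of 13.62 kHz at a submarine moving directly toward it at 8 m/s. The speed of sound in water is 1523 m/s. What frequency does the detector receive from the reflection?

13.76 kHz

The submarine first receives the wave as a moving observer: f₁ = f₀ · (v + u)/v = 13.62 × (1523 + 8)/1523 ≈ 13.69 kHz.
On reflection it acts as a source moving toward the stationary detector: f₂ = f₁ · v/(v − u) = 13.69 × 1523/1515 ≈ 13.76 kHz.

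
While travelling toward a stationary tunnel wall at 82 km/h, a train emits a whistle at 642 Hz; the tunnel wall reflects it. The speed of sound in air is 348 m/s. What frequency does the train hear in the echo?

732 Hz

82 km/h = 22.78 m/s.
The tunnel wall receives the sound from a moving source: f₁ = f₀ · v/(v − v_e) = 642 × 348/325.22 ≈ 687 Hz.
On the return leg the train is a moving observer: f₂ = f₁ · (v + v_e)/v = 687 × 370.78/348 ≈ 732 Hz.
Equivalently f₂ = f₀ · (v + v_e)/(v − v_e).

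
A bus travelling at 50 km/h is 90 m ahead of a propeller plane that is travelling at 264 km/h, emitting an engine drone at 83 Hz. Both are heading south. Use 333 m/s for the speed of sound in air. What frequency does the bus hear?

264 km/h = 73.33 m/s; 50 km/h = 13.89 m/s.
The bus is ahead, so the propeller plane is moving toward it while the bus is moving away from the propeller plane.
General Doppler shift: f' = f · (v − v_o)/(v − v_s).
f' = 83 × (333 − 13.89)/(333 − 73.33) = 83 × 319.11/259.67 ≈ 102 Hz.

102 Hz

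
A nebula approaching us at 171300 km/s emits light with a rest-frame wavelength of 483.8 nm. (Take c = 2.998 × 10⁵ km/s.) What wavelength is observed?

252.7 nm

β = v/c = 171300/299800 = 0.5714.
Relativistic Doppler for wavelength: λ' = λ₀ · √((1 − β)/(1 + β)).
λ' = 483.8 × √(0.4286/1.5714) = 483.8 × 0.52227 ≈ 252.7 nm.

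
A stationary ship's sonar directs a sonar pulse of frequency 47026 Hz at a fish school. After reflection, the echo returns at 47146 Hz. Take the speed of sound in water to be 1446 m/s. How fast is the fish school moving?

Double Doppler shift off a moving reflector: f₂ = f₀ · (v + u)/(v − u) (u > 0 toward emitter).
Rearranging, u = v · (f₂ − f₀)/(f₂ + f₀) = 1446 × 120/94172 ≈ 1.84 m/s.
So the fish school is moving at 1.84 m/s toward the emitter.

1.84 m/s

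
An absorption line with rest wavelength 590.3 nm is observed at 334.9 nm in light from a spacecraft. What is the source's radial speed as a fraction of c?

λ'/λ₀ = 0.5673 < 1 (blueshift), so the source is approaching.
λ'/λ₀ = √((1 − β)/(1 + β)) for an approaching source ⇒ β = (1 − r²)/(1 + r²) with r = λ'/λ₀.
β = (1 − 0.3219)/(1 + 0.3219) ≈ 0.513.

0.513c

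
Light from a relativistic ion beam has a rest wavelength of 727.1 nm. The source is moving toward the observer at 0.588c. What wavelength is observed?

Relativistic Doppler for wavelength: λ' = λ₀ · √((1 − β)/(1 + β)).
λ' = 727.1 × √(0.4120/1.5880) = 727.1 × 0.50936 ≈ 370.4 nm.

370.4 nm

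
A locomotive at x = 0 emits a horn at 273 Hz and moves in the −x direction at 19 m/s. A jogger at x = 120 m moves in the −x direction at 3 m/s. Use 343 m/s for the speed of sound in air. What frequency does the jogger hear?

261 Hz

The observer lies on the +x side, so the source is heading away from the observer and the observer is heading toward the source.
General Doppler shift: f' = f · (v + v_o)/(v + v_s).
f' = 273 × (343 + 3)/(343 + 19) = 273 × 346/362 ≈ 261 Hz.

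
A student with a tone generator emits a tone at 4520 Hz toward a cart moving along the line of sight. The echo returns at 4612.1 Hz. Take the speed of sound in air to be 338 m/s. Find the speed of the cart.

Double Doppler shift off a moving reflector: f₂ = f₀ · (v + u)/(v − u) (u > 0 toward emitter).
Rearranging, u = v · (f₂ − f₀)/(f₂ + f₀) = 338 × 92.1/9132.1 ≈ 3.4 m/s.
So the cart is moving at 3.4 m/s toward the emitter.

3.4 m/s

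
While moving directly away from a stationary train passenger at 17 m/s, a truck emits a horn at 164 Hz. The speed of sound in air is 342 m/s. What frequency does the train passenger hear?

Only the source moves, away from the listener, so f' = f · v/(v + v_s).
f' = 164 × 342/(342 + 17) = 164 × 342/359 ≈ 156 Hz.

156 Hz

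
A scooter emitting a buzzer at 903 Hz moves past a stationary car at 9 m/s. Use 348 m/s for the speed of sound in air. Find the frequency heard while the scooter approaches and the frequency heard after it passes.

927 Hz approaching; 880 Hz receding

Approaching: f₁ = f · v/(v − v_s) = 903 × 348/339 ≈ 927 Hz.
Receding: f₂ = f · v/(v + v_s) = 903 × 348/357 ≈ 880 Hz.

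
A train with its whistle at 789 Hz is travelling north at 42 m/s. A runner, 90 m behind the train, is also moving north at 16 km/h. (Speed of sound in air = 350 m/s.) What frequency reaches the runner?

713 Hz

16 km/h = 4.444 m/s.
The runner is behind, so the train is moving away from it while the runner is moving toward the train.
With source receding and observer approaching, f' = f · (v + v_o)/(v + v_s).
f' = 789 × (350 + 4.444)/(350 + 42) = 789 × 354.44/392 ≈ 713 Hz.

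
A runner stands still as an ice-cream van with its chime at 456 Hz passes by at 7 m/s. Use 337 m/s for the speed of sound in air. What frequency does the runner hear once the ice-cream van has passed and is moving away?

Receding: f₂ = f · v/(v + v_s) = 456 × 337/344 ≈ 447 Hz.

447 Hz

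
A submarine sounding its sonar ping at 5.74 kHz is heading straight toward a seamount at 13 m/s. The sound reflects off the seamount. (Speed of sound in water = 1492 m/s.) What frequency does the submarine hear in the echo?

5.84 kHz

The seamount receives the sound from a moving source: f₁ = f₀ · v/(v − v_e) = 5.74 × 1492/1479 ≈ 5.79 kHz.
On the return leg the submarine is a moving observer: f₂ = f₁ · (v + v_e)/v = 5.79 × 1505/1492 ≈ 5.84 kHz.
Equivalently f₂ = f₀ · (v + v_e)/(v − v_e).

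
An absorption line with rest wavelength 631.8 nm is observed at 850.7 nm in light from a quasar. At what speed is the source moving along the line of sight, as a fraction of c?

λ'/λ₀ = 1.3465 > 1 (redshift), so the source is receding.
λ'/λ₀ = √((1 + β)/(1 − β)) for a receding source ⇒ β = (r² − 1)/(r² + 1) with r = λ'/λ₀.
β = (1.8130 − 1)/(1.8130 + 1) ≈ 0.289.

0.289c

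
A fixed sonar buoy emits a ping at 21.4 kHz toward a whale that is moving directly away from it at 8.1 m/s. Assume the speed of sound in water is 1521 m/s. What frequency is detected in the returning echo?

The whale first receives the wave as a moving observer: f₁ = f₀ · (v − u)/v = 21.4 × (1521 − 8.1)/1521 ≈ 21.3 kHz.
On reflection it acts as a source moving away from the stationary detector: f₂ = f₁ · v/(v + u) = 21.3 × 1521/1529.1 ≈ 21.2 kHz.

21.2 kHz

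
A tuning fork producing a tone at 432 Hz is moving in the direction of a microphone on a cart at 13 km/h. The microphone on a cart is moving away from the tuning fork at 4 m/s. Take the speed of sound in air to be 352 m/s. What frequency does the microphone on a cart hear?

13 km/h = 3.611 m/s.
Both move, so f' = f · (v − v_o)/(v − v_s).
f' = 432 × (352 − 4)/(352 − 3.611) = 432 × 348/348.39 ≈ 432 Hz.

432 Hz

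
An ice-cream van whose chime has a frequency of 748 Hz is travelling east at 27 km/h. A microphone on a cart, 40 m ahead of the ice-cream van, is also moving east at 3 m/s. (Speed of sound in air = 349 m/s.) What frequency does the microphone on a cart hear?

758 Hz

27 km/h = 7.5 m/s.
The microphone on a cart is ahead, so the ice-cream van is moving toward it while the microphone on a cart is moving away from the ice-cream van.
General Doppler shift: f' = f · (v − v_o)/(v − v_s).
f' = 748 × (349 − 3)/(349 − 7.5) = 748 × 346/341.5 ≈ 758 Hz.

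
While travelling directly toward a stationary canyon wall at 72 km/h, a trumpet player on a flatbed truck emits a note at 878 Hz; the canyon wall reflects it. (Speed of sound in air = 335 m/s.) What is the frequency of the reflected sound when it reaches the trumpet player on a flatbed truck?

989 Hz

72 km/h = 20 m/s.
The canyon wall receives the sound from a moving source: f₁ = f₀ · v/(v − v_e) = 878 × 335/315 ≈ 934 Hz.
On the return leg the trumpet player on a flatbed truck is a moving observer: f₂ = f₁ · (v + v_e)/v = 934 × 355/335 ≈ 989 Hz.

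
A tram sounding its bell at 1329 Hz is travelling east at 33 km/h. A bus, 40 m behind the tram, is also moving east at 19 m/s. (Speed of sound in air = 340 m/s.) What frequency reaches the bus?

1366 Hz

33 km/h = 9.167 m/s.
The bus is behind, so the tram is moving away from it while the bus is moving toward the tram.
Both move, so f' = f · (v + v_o)/(v + v_s).
f' = 1329 × (340 + 19)/(340 + 9.167) = 1329 × 359/349.17 ≈ 1366 Hz.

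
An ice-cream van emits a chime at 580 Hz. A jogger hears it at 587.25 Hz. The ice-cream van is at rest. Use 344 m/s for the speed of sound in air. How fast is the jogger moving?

4.3 m/s

f' > f, so the jogger is approaching.
f' = f · (v + v_o)/v ⇒ v_o = v · |f'/f − 1|.
v_o = 344 × |587.25/580 − 1| = 344 × 0.0125 ≈ 4.3 m/s.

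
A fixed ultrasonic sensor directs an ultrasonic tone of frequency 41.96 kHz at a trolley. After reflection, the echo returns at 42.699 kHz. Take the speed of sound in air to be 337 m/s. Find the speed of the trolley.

Double Doppler shift off a moving reflector: f₂ = f₀ · (v + u)/(v − u) (u > 0 toward emitter).
Rearranging, u = v · (f₂ − f₀)/(f₂ + f₀) = 337 × 0.739/84.659 ≈ 2.94 m/s.
So the trolley is moving at 2.94 m/s toward the emitter.

2.94 m/s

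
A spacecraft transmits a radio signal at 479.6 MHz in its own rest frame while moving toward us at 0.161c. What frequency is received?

Relativistic Doppler for frequency: f' = f₀ · √((1 + β)/(1 − β)).
f' = 479.6 × √(1.1610/0.8390) = 479.6 × 1.17635 ≈ 564.2 MHz.

564.2 MHz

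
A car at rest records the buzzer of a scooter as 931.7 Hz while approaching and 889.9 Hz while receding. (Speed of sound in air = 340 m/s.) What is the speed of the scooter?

7.8 m/s

f₁/f₂ = (v + v_s)/(v − v_s), so v_s = v · (f₁ − f₂)/(f₁ + f₂).
v_s = 340 × (931.7 − 889.9)/(931.7 + 889.9) = 340 × 41.8/1821.6 ≈ 7.8 m/s.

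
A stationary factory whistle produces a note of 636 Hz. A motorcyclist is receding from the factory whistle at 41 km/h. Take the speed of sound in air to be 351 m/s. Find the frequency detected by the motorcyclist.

41 km/h = 11.39 m/s.
Moving observer, stationary source: f' = f · (v − v_o)/v.
f' = 636 × (351 − 11.39)/351 = 636 × 339.61/351 ≈ 615 Hz.

615 Hz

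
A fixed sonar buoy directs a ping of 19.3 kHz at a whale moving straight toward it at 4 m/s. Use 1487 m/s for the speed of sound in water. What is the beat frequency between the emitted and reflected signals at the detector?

At the whale (a moving observer), f₁ = f₀ · (v + u)/v = 19.3 × 1491/1487 ≈ 19.3519 kHz.
On reflection it acts as a source moving toward the stationary detector: f₂ = f₁ · v/(v − u) = 19.3519 × 1487/1483 ≈ 19.4041 kHz.
Equivalently f₂ = f₀ · (v + u)/(v − u).
Beat frequency (with f₀ = 19300 Hz): |f₂ − f₀| = 2u·f₀/(v − u) = 2 × 4 × 19300/1483 ≈ 104 Hz.

104 Hz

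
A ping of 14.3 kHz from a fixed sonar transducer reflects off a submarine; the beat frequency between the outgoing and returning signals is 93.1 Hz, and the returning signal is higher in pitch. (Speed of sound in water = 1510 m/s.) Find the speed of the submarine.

4.9 m/s

Double Doppler shift off a moving reflector: f₂ = f₀ · (v + u)/(v − u) (u > 0 toward emitter).
Returning signal is higher, so f₂ = f₀ + Δf = 14300 + 93.1 = 14393.1 Hz.
Rearranging, u = v · (f₂ − f₀)/(f₂ + f₀) = 1510 × 93.1/28693.1 ≈ 4.9 m/s.
So the submarine is moving at 4.9 m/s toward the emitter.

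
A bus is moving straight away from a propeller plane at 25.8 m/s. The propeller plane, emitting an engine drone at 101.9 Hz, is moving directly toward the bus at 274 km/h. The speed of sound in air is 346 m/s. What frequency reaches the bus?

274 km/h = 76.11 m/s.
General Doppler shift: f' = f · (v − v_o)/(v − v_s).
f' = 101.9 × (346 − 25.8)/(346 − 76.11) = 101.9 × 320.2/269.89 ≈ 121 Hz.

121 Hz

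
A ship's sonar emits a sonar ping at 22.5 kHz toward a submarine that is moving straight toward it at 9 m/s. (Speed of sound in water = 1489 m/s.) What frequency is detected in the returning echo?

22.8 kHz

At the submarine (a moving observer), f₁ = f₀ · (v + u)/v = 22.5 × 1498/1489 ≈ 22.6 kHz.
On reflection it acts as a source moving toward the stationary detector: f₂ = f₁ · v/(v − u) = 22.6 × 1489/1480 ≈ 22.8 kHz.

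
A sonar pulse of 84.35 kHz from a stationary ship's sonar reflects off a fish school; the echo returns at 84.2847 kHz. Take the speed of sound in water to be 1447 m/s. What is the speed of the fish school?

Double Doppler shift off a moving reflector: f₂ = f₀ · (v + u)/(v − u) (u > 0 toward emitter).
Rearranging, u = v · (f₂ − f₀)/(f₂ + f₀) = 1447 × -0.0653/168.6347 ≈ -0.56 m/s.
So the fish school is moving at 0.56 m/s away from the emitter.

0.56 m/s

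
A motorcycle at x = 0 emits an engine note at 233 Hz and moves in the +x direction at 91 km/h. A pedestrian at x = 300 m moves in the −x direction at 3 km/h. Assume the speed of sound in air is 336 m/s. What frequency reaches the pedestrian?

91 km/h = 25.28 m/s; 3 km/h = 0.8333 m/s.
The observer lies on the +x side, so the source is heading toward the observer and the observer is heading toward the source.
With source approaching and observer approaching, f' = f · (v + v_o)/(v − v_s).
f' = 233 × (336 + 0.8333)/(336 − 25.28) = 233 × 336.83/310.72 ≈ 253 Hz.

253 Hz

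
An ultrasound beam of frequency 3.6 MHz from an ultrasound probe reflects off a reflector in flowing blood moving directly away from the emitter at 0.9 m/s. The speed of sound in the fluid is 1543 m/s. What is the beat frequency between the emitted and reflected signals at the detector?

4197 Hz

At the reflector in flowing blood (a moving observer), f₁ = f₀ · (v − u)/v = 3.6 × 1542.1/1543 ≈ 3.59790 MHz.
On reflection it acts as a source moving away from the stationary detector: f₂ = f₁ · v/(v + u) = 3.59790 × 1543/1543.9 ≈ 3.59580 MHz.
Beat frequency (with f₀ = 3600000 Hz): |f₂ − f₀| = 2u·f₀/(v + u) = 2 × 0.9 × 3600000/1543.9 ≈ 4197 Hz.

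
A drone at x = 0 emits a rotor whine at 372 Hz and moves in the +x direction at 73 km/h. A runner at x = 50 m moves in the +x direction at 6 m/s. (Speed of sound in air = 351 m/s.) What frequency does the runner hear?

388 Hz

73 km/h = 20.28 m/s.
The observer lies on the +x side, so the source is heading toward the observer and the observer is heading away from the source.
General Doppler shift: f' = f · (v − v_o)/(v − v_s).
f' = 372 × (351 − 6)/(351 − 20.28) = 372 × 345/330.72 ≈ 388 Hz.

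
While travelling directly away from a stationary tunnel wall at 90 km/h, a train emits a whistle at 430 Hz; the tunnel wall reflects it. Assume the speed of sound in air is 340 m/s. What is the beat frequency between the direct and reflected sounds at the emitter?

58.9 Hz

90 km/h = 25 m/s.
The tunnel wall receives the sound from a moving source: f₁ = f₀ · v/(v + v_e) = 430 × 340/365 ≈ 400.5 Hz.
On the return leg the train is a moving observer: f₂ = f₁ · (v − v_e)/v = 400.5 × 315/340 ≈ 371.1 Hz.
Equivalently f₂ = f₀ · (v − v_e)/(v + v_e).
Beat against the emitted tone: |f₂ − f₀| = 2v_e·f₀/(v + v_e) = 2 × 25 × 430/365 ≈ 58.9 Hz.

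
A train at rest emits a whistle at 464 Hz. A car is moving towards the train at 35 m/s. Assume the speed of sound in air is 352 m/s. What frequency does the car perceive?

510 Hz

Moving observer, stationary source: f' = f · (v + v_o)/v.
f' = 464 × (352 + 35)/352 = 464 × 387/352 ≈ 510 Hz.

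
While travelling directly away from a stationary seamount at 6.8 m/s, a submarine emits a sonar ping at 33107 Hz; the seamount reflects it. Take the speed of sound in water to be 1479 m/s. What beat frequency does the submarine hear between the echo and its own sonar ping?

The seamount receives the sound from a moving source: f₁ = f₀ · v/(v + v_e) = 33107 × 1479/1485.8 ≈ 32955 Hz.
On the return leg the submarine is a moving observer: f₂ = f₁ · (v − v_e)/v = 32955 × 1472.2/1479 ≈ 32804 Hz.
Beat against the emitted tone: |f₂ − f₀| = 2v_e·f₀/(v + v_e) = 2 × 6.8 × 33107/1485.8 ≈ 303 Hz.

303 Hz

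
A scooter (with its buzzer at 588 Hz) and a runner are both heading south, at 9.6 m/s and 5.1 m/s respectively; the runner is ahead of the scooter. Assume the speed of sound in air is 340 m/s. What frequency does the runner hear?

The runner is ahead, so the scooter is moving toward it while the runner is moving away from the scooter.
With source approaching and observer receding, f' = f · (v − v_o)/(v − v_s).
f' = 588 × (340 − 5.1)/(340 − 9.6) = 588 × 334.9/330.4 ≈ 596 Hz.

596 Hz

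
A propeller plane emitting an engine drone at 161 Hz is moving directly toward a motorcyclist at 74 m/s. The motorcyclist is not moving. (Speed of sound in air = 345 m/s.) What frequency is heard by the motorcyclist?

205 Hz

Only the source moves, toward the listener, so f' = f · v/(v − v_s).
f' = 161 × 345/(345 − 74) = 161 × 345/271 ≈ 205 Hz.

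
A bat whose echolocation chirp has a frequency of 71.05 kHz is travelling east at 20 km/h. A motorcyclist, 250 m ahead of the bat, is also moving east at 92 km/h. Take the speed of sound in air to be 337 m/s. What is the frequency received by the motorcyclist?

20 km/h = 5.556 m/s; 92 km/h = 25.56 m/s.
The motorcyclist is ahead, so the bat is moving toward it while the motorcyclist is moving away from the bat.
General Doppler shift: f' = f · (v − v_o)/(v − v_s).
f' = 71.05 × (337 − 25.56)/(337 − 5.556) = 71.05 × 311.44/331.44 ≈ 66.8 kHz.

66.8 kHz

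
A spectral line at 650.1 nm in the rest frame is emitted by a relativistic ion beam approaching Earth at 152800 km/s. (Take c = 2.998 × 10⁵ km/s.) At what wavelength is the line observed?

370.5 nm

β = v/c = 152800/299800 = 0.5097.
Relativistic Doppler for wavelength: λ' = λ₀ · √((1 − β)/(1 + β)).
λ' = 650.1 × √(0.4903/1.5097) = 650.1 × 0.56990 ≈ 370.5 nm.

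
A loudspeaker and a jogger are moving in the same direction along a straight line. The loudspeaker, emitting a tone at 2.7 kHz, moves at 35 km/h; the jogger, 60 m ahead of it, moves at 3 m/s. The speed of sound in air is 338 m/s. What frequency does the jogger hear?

35 km/h = 9.722 m/s.
The jogger is ahead, so the loudspeaker is moving toward it while the jogger is moving away from the loudspeaker.
With source approaching and observer receding, f' = f · (v − v_o)/(v − v_s).
f' = 2.7 × (338 − 3)/(338 − 9.722) = 2.7 × 335/328.28 ≈ 2.76 kHz.

2.76 kHz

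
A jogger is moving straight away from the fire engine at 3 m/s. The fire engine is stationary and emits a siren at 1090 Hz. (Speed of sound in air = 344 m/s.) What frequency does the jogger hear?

Only the observer moves, away from the source, so f' = f · (v − v_o)/v.
f' = 1090 × (344 − 3)/344 = 1090 × 341/344 ≈ 1080 Hz.

1080 Hz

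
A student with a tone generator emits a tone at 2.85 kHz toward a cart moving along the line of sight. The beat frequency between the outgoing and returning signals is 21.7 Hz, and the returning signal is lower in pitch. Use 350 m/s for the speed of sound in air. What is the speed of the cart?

1.34 m/s

Double Doppler shift off a moving reflector: f₂ = f₀ · (v + u)/(v − u) (u > 0 toward emitter).
Returning signal is lower, so f₂ = f₀ − Δf = 2850 − 21.7 = 2828.3 Hz.
Rearranging, u = v · (f₂ − f₀)/(f₂ + f₀) = 350 × -21.7/5678.3 ≈ -1.34 m/s.
So the cart is moving at 1.34 m/s away from the emitter.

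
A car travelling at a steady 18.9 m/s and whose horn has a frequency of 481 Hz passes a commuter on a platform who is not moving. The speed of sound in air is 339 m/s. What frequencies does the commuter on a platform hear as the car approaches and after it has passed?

509 Hz approaching; 456 Hz receding

Approaching: f₁ = f · v/(v − v_s) = 481 × 339/320.1 ≈ 509 Hz.
Receding: f₂ = f · v/(v + v_s) = 481 × 339/357.9 ≈ 456 Hz.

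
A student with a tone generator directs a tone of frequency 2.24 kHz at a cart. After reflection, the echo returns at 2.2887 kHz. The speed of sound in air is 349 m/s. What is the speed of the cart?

3.8 m/s

Double Doppler shift off a moving reflector: f₂ = f₀ · (v + u)/(v − u) (u > 0 toward emitter).
Rearranging, u = v · (f₂ − f₀)/(f₂ + f₀) = 349 × 0.0487/4.5287 ≈ 3.8 m/s.
So the cart is moving at 3.8 m/s toward the emitter.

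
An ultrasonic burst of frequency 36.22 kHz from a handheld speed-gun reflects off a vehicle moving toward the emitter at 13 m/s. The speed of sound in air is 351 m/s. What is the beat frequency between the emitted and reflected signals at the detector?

The vehicle first receives the wave as a moving observer: f₁ = f₀ · (v + u)/v = 36.22 × (351 + 13)/351 ≈ 37.56 kHz.
The reflection then acts as a moving source: f₂ = f₁ · v/(v − u) ≈ 39.01 kHz.
Beat frequency (with f₀ = 36220 Hz): |f₂ − f₀| = 2u·f₀/(v − u) = 2 × 13 × 36220/338 ≈ 2786 Hz.

2786 Hz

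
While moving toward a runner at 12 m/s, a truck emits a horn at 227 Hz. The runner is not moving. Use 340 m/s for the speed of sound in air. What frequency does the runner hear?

235 Hz

With the source moving toward a stationary observer, f' = f · v/(v − v_s).
f' = 227 × 340/(340 − 12) = 227 × 340/328 ≈ 235 Hz.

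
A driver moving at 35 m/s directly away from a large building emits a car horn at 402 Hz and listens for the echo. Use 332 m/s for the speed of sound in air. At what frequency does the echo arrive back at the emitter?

325 Hz

The large building receives the sound from a moving source: f₁ = f₀ · v/(v + v_e) = 402 × 332/367 ≈ 364 Hz.
On the return leg the driver is a moving observer: f₂ = f₁ · (v − v_e)/v = 364 × 297/332 ≈ 325 Hz.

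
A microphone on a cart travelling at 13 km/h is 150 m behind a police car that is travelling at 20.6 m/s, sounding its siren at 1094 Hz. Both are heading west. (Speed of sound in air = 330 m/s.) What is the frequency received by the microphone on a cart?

1041 Hz

13 km/h = 3.611 m/s.
The microphone on a cart is behind, so the police car is moving away from it while the microphone on a cart is moving toward the police car.
General Doppler shift: f' = f · (v + v_o)/(v + v_s).
f' = 1094 × (330 + 3.611)/(330 + 20.6) = 1094 × 333.61/350.6 ≈ 1041 Hz.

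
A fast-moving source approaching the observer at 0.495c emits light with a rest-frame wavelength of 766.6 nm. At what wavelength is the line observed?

445.5 nm

Relativistic Doppler for wavelength: λ' = λ₀ · √((1 − β)/(1 + β)).
λ' = 766.6 × √(0.5050/1.4950) = 766.6 × 0.58120 ≈ 445.5 nm.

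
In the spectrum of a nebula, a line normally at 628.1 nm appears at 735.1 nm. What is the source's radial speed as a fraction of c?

0.156

λ'/λ₀ = 1.1704 > 1 (redshift), so the source is receding.
λ'/λ₀ = √((1 + β)/(1 − β)) for a receding source ⇒ β = (r² − 1)/(r² + 1) with r = λ'/λ₀.
β = (1.3697 − 1)/(1.3697 + 1) ≈ 0.156.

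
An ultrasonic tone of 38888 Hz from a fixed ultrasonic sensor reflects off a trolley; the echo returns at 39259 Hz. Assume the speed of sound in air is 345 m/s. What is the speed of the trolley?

1.64 m/s

Double Doppler shift off a moving reflector: f₂ = f₀ · (v + u)/(v − u) (u > 0 toward emitter).
Rearranging, u = v · (f₂ − f₀)/(f₂ + f₀) = 345 × 371/78147 ≈ 1.64 m/s.
So the trolley is moving at 1.64 m/s toward the emitter.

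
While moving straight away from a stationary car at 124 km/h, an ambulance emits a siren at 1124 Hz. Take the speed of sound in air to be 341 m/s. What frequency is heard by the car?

1021 Hz

124 km/h = 34.44 m/s.
Moving source, stationary observer: f' = f · v/(v + v_s) since the source is receding.
f' = 1124 × 341/(341 + 34.44) = 1124 × 341/375.4 ≈ 1021 Hz.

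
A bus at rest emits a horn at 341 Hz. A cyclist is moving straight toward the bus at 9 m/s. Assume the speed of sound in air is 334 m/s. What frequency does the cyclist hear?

Only the observer moves, toward the source, so f' = f · (v + v_o)/v.
f' = 341 × (334 + 9)/334 = 341 × 343/334 ≈ 350 Hz.

350 Hz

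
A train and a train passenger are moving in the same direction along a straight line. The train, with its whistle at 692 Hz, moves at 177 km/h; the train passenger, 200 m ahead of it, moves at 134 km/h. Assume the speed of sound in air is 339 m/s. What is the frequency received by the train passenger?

177 km/h = 49.17 m/s; 134 km/h = 37.22 m/s.
The train passenger is ahead, so the train is moving toward it while the train passenger is moving away from the train.
General Doppler shift: f' = f · (v − v_o)/(v − v_s).
f' = 692 × (339 − 37.22)/(339 − 49.17) = 692 × 301.78/289.83 ≈ 721 Hz.

721 Hz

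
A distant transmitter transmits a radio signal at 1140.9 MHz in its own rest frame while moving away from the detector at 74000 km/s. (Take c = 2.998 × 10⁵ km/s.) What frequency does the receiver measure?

β = v/c = 74000/299800 = 0.2468.
Relativistic Doppler for frequency: f' = f₀ · √((1 − β)/(1 + β)).
f' = 1140.9 × √(0.7532/1.2468) = 1140.9 × 0.77722 ≈ 886.7 MHz.

886.7 MHz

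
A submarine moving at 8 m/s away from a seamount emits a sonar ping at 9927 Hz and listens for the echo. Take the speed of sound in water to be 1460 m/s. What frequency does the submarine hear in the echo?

9819 Hz

The seamount receives the sound from a moving source: f₁ = f₀ · v/(v + v_e) = 9927 × 1460/1468 ≈ 9873 Hz.
On the return leg the submarine is a moving observer: f₂ = f₁ · (v − v_e)/v = 9873 × 1452/1460 ≈ 9819 Hz.
Equivalently f₂ = f₀ · (v − v_e)/(v + v_e).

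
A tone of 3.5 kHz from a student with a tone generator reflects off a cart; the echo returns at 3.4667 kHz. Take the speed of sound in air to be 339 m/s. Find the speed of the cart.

1.62 m/s

Double Doppler shift off a moving reflector: f₂ = f₀ · (v + u)/(v − u) (u > 0 toward emitter).
Rearranging, u = v · (f₂ − f₀)/(f₂ + f₀) = 339 × -0.0333/6.9667 ≈ -1.62 m/s.
So the cart is moving at 1.62 m/s away from the emitter.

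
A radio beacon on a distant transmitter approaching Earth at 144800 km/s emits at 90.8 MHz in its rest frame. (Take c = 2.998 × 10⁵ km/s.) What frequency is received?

β = v/c = 144800/299800 = 0.4830.
Relativistic Doppler for frequency: f' = f₀ · √((1 + β)/(1 − β)).
f' = 90.8 × √(1.4830/0.5170) = 90.8 × 1.69363 ≈ 153.8 MHz.

153.8 MHz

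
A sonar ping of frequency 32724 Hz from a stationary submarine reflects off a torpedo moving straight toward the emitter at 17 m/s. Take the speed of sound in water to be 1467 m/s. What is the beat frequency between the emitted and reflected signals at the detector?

767 Hz

The torpedo first receives the wave as a moving observer: f₁ = f₀ · (v + u)/v = 32724 × (1467 + 17)/1467 ≈ 33103 Hz.
On reflection it acts as a source moving toward the stationary detector: f₂ = f₁ · v/(v − u) = 33103 × 1467/1450 ≈ 33491 Hz.
Beat frequency: |f₂ − f₀| = 2u·f₀/(v − u) = 2 × 17 × 32724/1450 ≈ 767 Hz.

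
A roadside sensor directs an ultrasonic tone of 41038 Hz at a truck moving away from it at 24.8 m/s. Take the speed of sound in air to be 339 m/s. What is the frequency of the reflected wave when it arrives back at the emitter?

The truck first receives the wave as a moving observer: f₁ = f₀ · (v − u)/v = 41038 × (339 − 24.8)/339 ≈ 38036 Hz.
The reflection then acts as a moving source: f₂ = f₁ · v/(v + u) ≈ 35443 Hz.
Equivalently f₂ = f₀ · (v − u)/(v + u).

35443 Hz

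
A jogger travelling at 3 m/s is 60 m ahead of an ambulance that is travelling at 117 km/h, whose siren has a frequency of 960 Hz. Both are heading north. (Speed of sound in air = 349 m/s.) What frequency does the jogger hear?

1049 Hz

117 km/h = 32.5 m/s.
The jogger is ahead, so the ambulance is moving toward it while the jogger is moving away from the ambulance.
With source approaching and observer receding, f' = f · (v − v_o)/(v − v_s).
f' = 960 × (349 − 3)/(349 − 32.5) = 960 × 346/316.5 ≈ 1049 Hz.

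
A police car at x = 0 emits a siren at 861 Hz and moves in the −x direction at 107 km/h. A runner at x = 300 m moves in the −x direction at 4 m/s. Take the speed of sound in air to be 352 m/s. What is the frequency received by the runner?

803 Hz

107 km/h = 29.72 m/s.
The observer lies on the +x side, so the source is heading away from the observer and the observer is heading toward the source.
General Doppler shift: f' = f · (v + v_o)/(v + v_s).
f' = 861 × (352 + 4)/(352 + 29.72) = 861 × 356/381.72 ≈ 803 Hz.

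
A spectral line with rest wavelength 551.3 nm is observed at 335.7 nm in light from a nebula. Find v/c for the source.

λ'/λ₀ = 0.6089 < 1 (blueshift), so the source is approaching.
λ'/λ₀ = √((1 − β)/(1 + β)) for an approaching source ⇒ β = (1 − r²)/(1 + r²) with r = λ'/λ₀.
β = (1 − 0.3708)/(1 + 0.3708) ≈ 0.459.

0.459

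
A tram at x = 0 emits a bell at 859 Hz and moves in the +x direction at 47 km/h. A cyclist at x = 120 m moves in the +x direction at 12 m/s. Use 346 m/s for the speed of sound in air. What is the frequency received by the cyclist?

862 Hz

47 km/h = 13.06 m/s.
The observer lies on the +x side, so the source is heading toward the observer and the observer is heading away from the source.
With source approaching and observer receding, f' = f · (v − v_o)/(v − v_s).
f' = 859 × (346 − 12)/(346 − 13.06) = 859 × 334/332.94 ≈ 862 Hz.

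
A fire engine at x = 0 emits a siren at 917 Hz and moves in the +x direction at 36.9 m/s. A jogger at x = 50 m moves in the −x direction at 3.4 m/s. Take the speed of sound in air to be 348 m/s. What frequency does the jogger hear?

1036 Hz

The observer lies on the +x side, so the source is heading toward the observer and the observer is heading toward the source.
Both move, so f' = f · (v + v_o)/(v − v_s).
f' = 917 × (348 + 3.4)/(348 − 36.9) = 917 × 351.4/311.1 ≈ 1036 Hz.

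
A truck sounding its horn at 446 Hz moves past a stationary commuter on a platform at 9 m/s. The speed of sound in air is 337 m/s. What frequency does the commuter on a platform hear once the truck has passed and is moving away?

434 Hz

Receding: f₂ = f · v/(v + v_s) = 446 × 337/346 ≈ 434 Hz.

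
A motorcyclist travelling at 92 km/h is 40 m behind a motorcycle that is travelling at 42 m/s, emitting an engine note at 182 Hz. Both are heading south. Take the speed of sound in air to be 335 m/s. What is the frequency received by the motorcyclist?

92 km/h = 25.56 m/s.
The motorcyclist is behind, so the motorcycle is moving away from it while the motorcyclist is moving toward the motorcycle.
Both move, so f' = f · (v + v_o)/(v + v_s).
f' = 182 × (335 + 25.56)/(335 + 42) = 182 × 360.56/377 ≈ 174 Hz.

174 Hz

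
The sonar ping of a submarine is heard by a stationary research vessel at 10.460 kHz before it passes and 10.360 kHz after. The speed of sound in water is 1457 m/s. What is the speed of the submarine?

f₁/f₂ = (v + v_s)/(v − v_s), so v_s = v · (f₁ − f₂)/(f₁ + f₂).
v_s = 1457 × (10.460 − 10.360)/(10.460 + 10.360) = 1457 × 0.100/20.820 ≈ 7.0 m/s.

7.0 m/s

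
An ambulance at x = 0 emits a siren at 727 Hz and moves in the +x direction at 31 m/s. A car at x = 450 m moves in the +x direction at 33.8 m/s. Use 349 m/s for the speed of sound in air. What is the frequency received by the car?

The observer lies on the +x side, so the source is heading toward the observer and the observer is heading away from the source.
General Doppler shift: f' = f · (v − v_o)/(v − v_s).
f' = 727 × (349 − 33.8)/(349 − 31) = 727 × 315.2/318 ≈ 721 Hz.

721 Hz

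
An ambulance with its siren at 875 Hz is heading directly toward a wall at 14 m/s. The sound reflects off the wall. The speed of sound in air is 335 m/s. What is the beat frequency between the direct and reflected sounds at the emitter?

The wall receives the sound from a moving source: f₁ = f₀ · v/(v − v_e) = 875 × 335/321 ≈ 913.2 Hz.
On the return leg the ambulance is a moving observer: f₂ = f₁ · (v + v_e)/v = 913.2 × 349/335 ≈ 951.3 Hz.
Beat against the emitted tone: |f₂ − f₀| = 2v_e·f₀/(v − v_e) = 2 × 14 × 875/321 ≈ 76 Hz.

76 Hz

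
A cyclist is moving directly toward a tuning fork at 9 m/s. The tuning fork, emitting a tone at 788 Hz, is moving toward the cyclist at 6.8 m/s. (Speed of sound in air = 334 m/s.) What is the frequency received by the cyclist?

826 Hz

General Doppler shift: f' = f · (v + v_o)/(v − v_s).
f' = 788 × (334 + 9)/(334 − 6.8) = 788 × 343/327.2 ≈ 826 Hz.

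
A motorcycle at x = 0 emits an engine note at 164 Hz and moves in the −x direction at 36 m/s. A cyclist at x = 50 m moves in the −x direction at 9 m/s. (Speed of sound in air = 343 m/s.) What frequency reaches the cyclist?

152 Hz

The observer lies on the +x side, so the source is heading away from the observer and the observer is heading toward the source.
Both move, so f' = f · (v + v_o)/(v + v_s).
f' = 164 × (343 + 9)/(343 + 36) = 164 × 352/379 ≈ 152 Hz.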